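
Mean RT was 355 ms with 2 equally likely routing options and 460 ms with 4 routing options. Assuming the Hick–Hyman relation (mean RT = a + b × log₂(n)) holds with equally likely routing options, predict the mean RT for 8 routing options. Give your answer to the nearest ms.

565 ms

Solve the two-equation system in a and b:
  b = (460 − 355) / (log₂ 4 − log₂ 2) = 105 / (2 − 1) = 105 ms/bit
  a = 355 − 105 × 1 = 250 ms
Then RT(8) = 250 + 105 × log₂ 8 = 250 + 105 × 3 ≈ 565.000 ms.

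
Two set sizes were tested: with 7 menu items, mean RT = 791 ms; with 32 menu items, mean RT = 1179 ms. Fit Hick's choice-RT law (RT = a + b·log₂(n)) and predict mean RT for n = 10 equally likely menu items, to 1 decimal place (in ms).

Fit slope and intercept:
  b = (1179 − 791) / (log₂ 32 − log₂ 7) = 388 / (5 − 2.8074) = 176.955 ms/bit
  a = 791 − 176.955 × 2.8074 = 294.224 ms
Then RT(10) = 294.224 + 176.955 × log₂ 10 = 294.224 + 176.955 × 3.3219 ≈ 882.056 ms.

882.1 ms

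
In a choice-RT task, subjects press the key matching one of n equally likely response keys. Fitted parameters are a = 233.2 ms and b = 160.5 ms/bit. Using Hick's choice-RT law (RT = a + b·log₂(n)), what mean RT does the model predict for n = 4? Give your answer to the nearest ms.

log₂(4) = 2 bits, so RT = 233.2 + 160.5 × 2 ≈ 554.200 ms.

554 ms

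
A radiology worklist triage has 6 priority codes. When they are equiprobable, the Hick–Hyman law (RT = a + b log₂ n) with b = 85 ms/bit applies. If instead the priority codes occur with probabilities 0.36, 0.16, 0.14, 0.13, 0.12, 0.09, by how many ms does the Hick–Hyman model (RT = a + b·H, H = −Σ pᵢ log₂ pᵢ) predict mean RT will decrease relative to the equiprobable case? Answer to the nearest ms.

Equiprobable entropy H₀ = log₂ 6 = 2.5850 bits.
Skewed entropy H = −Σ pᵢ log₂ pᵢ = 2.4131 bits.
ΔRT = b·(H₀ − H) = 85 × 0.1719 = 14.61 ms.

15 ms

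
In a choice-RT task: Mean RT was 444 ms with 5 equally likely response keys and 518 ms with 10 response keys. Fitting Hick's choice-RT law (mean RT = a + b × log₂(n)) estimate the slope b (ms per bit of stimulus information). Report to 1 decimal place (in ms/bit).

The slope on a log₂ axis is (518 − 444) / (3.3219 − 2.3219) = 74.000 ms/bit.

74.0 ms/bit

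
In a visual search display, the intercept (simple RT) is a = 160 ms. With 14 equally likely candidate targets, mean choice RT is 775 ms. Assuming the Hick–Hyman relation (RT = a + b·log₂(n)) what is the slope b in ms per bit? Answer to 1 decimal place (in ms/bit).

log₂(14) = 3.8074 bits.
b = (RT − a)/log₂ n = (775 − 160) / 3.8074 = 161.529 ms/bit.

161.5 ms/bit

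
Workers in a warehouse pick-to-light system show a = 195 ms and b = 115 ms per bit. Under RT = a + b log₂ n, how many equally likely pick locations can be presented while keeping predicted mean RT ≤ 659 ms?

Set 195 + 115·log₂ n ≤ 659 → log₂ n ≤ (659 − 195)/115 = 4.0348.
So n ≤ 2^4.0348 = 16.390; the largest integer n is 16.

16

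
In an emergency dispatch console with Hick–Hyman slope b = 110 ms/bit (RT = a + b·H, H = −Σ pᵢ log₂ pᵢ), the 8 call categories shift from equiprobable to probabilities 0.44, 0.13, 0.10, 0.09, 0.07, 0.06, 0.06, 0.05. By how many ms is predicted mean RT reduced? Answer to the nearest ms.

53 ms

The RT saving is b·ΔH. Equiprobable H₀ = log₂(8) = 3.0000 bits; with the given probabilities H = 2.5204 bits.
b·(H₀ − H) = 110 × (3.0000 − 2.5204) = 52.76 ms.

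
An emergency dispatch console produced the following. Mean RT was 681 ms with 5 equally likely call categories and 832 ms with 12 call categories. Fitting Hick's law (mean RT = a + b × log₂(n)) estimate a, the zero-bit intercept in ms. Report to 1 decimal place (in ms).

Slope: b = (832 − 681) / (log₂ 12 − log₂ 5) = 151/1.2630 = 119.553 ms/bit.
Intercept: a = 681 − 119.553·log₂(5) = 403.406 ms.

403.4 ms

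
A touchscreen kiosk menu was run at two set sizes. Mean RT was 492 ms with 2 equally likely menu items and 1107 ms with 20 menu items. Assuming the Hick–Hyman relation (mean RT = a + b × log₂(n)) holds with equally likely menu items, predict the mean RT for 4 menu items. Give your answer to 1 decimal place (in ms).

677.1 ms

Fit slope and intercept:
  b = (1107 − 492) / (log₂ 20 − log₂ 2) = 615 / (4.3219 − 1) = 185.133 ms/bit
  a = 492 − 185.133 × 1 = 306.867 ms
Then RT(4) = 306.867 + 185.133 × log₂ 4 = 306.867 + 185.133 × 2 ≈ 677.133 ms.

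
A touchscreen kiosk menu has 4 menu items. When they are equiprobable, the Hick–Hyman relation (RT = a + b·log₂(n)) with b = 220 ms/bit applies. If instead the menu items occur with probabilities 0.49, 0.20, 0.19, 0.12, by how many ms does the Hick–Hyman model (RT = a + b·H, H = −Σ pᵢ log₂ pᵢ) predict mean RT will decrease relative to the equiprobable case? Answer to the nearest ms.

The RT saving is b·ΔH. Equiprobable H₀ = log₂(4) = 2.0000 bits; with the given probabilities H = 1.7910 bits.
b·(H₀ − H) = 220 × (2.0000 − 1.7910) = 45.99 ms.

46 ms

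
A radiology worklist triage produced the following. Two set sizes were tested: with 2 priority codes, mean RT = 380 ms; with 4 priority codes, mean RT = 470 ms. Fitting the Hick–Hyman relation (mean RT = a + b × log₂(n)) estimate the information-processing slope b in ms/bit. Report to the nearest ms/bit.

b = (RT₂ − RT₁)/(log₂ n₂ − log₂ n₁) = (470 − 380)/(2 − 1) = 90 ms/bit.

90 ms/bit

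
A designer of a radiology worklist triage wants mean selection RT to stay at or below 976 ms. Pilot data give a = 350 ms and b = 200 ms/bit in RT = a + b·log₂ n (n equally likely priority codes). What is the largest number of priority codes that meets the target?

8

Information budget: (976 − 350)/200 = 3.1300 bits, so n ≤ 2^3.1300 = 8.754 → at most 8.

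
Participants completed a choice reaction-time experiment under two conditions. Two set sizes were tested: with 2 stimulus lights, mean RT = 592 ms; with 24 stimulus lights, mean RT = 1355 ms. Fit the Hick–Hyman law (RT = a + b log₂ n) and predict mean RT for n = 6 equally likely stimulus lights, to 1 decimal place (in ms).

929.3 ms

With log₂ n on the abscissa the relation is linear; from the two conditions:
  b = (1355 − 592) / (log₂ 24 − log₂ 2) = 763 / (4.5850 − 1) = 212.833 ms/bit
  a = 592 − 212.833 × 1 = 379.167 ms
Then RT(6) = 379.167 + 212.833 × log₂ 6 = 379.167 + 212.833 × 2.5850 ≈ 929.333 ms.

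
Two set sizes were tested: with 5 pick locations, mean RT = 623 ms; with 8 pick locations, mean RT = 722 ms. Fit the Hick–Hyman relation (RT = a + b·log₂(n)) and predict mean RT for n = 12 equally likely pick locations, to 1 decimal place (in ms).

807.4 ms

Fit slope and intercept:
  b = (722 − 623) / (log₂ 8 − log₂ 5) = 99 / (3 − 2.3219) = 146.002 ms/bit
  a = 623 − 146.002 × 2.3219 = 283.993 ms
Then RT(12) = 283.993 + 146.002 × log₂ 12 = 283.993 + 146.002 × 3.5850 ≈ 807.406 ms.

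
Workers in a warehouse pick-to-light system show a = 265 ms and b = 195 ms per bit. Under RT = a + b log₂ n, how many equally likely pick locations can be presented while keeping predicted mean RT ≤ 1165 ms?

Information budget: (1165 − 265)/195 = 4.6154 bits, so n ≤ 2^4.6154 = 24.511 → at most 24.

24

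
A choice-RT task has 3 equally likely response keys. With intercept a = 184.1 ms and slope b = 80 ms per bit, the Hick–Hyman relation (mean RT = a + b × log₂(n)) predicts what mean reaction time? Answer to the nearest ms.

log₂(3) = 1.5850 bits, so RT = 184.1 + 80 × 1.5850 ≈ 310.897 ms.

311 ms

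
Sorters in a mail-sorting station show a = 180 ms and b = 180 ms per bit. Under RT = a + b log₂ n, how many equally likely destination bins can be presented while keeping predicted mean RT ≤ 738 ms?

Set 180 + 180·log₂ n ≤ 738 → log₂ n ≤ (738 − 180)/180 = 3.1000.
So n ≤ 2^3.1000 = 8.574; the largest integer n is 8.

8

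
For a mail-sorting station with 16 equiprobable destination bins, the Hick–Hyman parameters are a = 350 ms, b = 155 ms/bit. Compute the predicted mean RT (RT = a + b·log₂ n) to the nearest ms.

log₂(16) = 4 bits, so RT = 350 + 155 × 4 ≈ 970.000 ms.

970 ms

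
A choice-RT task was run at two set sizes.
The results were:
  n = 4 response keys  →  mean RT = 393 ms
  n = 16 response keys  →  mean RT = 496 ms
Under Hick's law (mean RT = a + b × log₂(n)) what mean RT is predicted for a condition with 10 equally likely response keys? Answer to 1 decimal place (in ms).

461.1 ms

With log₂ n on the abscissa the relation is linear; from the two conditions:
  b = (496 − 393) / (log₂ 16 − log₂ 4) = 103 / (4 − 2) = 51.500 ms/bit
  a = 393 − 51.500 × 2 = 290.000 ms
Then RT(10) = 290.000 + 51.500 × log₂ 10 = 290.000 + 51.500 × 3.3219 ≈ 461.079 ms.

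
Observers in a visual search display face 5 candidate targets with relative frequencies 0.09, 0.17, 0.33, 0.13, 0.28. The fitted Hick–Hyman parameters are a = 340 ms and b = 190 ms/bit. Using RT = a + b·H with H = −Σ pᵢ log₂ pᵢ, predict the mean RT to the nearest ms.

Entropy contributions −pᵢ log₂ pᵢ: 0.3127, 0.4346, 0.5278, 0.3826, 0.5142; sum H = 2.1719 bits.
RT = a + bH = 340 + 190·2.1719 = 752.67 ms.

753 ms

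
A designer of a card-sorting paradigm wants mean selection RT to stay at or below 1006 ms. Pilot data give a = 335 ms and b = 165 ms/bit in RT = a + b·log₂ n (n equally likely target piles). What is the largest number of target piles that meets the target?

16

165·log₂ n ≤ 1006 − 335 = 671, giving log₂ n ≤ 4.0667 and n ≤ 16.757. The largest whole number is 16.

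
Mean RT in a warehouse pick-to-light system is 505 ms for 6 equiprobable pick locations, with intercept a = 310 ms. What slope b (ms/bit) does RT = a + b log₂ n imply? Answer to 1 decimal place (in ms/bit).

75.4 ms/bit

6 alternatives carry log₂ 6 = 2.5850 bits; the choice cost is 505 − 310 = 195 ms, so b = 195/2.5850 = 75.436 ms/bit.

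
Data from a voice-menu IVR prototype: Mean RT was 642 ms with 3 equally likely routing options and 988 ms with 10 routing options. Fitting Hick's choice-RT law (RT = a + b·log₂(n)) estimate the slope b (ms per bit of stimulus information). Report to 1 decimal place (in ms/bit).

199.2 ms/bit

b = (RT₂ − RT₁)/(log₂ n₂ − log₂ n₁) = (988 − 642)/(3.3219 − 1.5850) = 199.198 ms/bit.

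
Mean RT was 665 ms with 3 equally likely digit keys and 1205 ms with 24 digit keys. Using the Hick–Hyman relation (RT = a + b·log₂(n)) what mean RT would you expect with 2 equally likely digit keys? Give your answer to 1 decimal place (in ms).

559.7 ms

Fit slope and intercept:
  b = (1205 − 665) / (log₂ 24 − log₂ 3) = 540 / (4.5850 − 1.5850) = 180.000 ms/bit
  a = 665 − 180.000 × 1.5850 = 379.707 ms
Then RT(2) = 379.707 + 180.000 × log₂ 2 = 379.707 + 180.000 × 1 ≈ 559.707 ms.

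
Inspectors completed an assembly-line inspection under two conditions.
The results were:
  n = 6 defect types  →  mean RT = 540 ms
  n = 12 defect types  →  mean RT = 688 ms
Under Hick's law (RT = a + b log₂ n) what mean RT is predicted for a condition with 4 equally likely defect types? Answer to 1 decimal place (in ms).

453.4 ms

Solve the two-equation system in a and b:
  b = (688 − 540) / (log₂ 12 − log₂ 6) = 148 / (3.5850 − 2.5850) = 148.000 ms/bit
  a = 540 − 148.000 × 2.5850 = 157.426 ms
Then RT(4) = 157.426 + 148.000 × log₂ 4 = 157.426 + 148.000 × 2 ≈ 453.426 ms.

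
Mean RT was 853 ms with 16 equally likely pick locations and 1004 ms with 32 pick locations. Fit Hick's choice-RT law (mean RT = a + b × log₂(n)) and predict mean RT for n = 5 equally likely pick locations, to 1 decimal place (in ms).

599.6 ms

Fit slope and intercept:
  b = (1004 − 853) / (log₂ 32 − log₂ 16) = 151 / (5 − 4) = 151.000 ms/bit
  a = 853 − 151.000 × 4 = 249.000 ms
Then RT(5) = 249.000 + 151.000 × log₂ 5 = 249.000 + 151.000 × 2.3219 ≈ 599.611 ms.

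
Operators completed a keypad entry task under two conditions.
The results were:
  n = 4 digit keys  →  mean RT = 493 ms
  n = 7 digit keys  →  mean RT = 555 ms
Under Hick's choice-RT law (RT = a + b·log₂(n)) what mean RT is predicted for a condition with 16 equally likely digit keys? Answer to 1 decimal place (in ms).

Solve the two-equation system in a and b:
  b = (555 − 493) / (log₂ 7 − log₂ 4) = 62 / (2.8074 − 2) = 76.794 ms/bit
  a = 493 − 76.794 × 2 = 339.412 ms
Then RT(16) = 339.412 + 76.794 × log₂ 16 = 339.412 + 76.794 × 4 ≈ 646.588 ms.

646.6 ms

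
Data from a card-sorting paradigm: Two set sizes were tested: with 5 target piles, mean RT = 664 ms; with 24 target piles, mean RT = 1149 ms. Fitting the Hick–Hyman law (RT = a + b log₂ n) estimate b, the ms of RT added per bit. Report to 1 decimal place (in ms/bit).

214.3 ms/bit

b = (RT₂ − RT₁)/(log₂ n₂ − log₂ n₁) = (1149 − 664)/(4.5850 − 2.3219) = 214.314 ms/bit.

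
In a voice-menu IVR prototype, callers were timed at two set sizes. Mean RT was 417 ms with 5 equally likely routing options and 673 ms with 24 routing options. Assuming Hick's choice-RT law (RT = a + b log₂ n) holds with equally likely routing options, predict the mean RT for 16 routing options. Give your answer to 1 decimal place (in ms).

With log₂ n on the abscissa the relation is linear; from the two conditions:
  b = (673 − 417) / (log₂ 24 − log₂ 5) = 256 / (4.5850 − 2.3219) = 113.122 ms/bit
  a = 417 − 113.122 × 2.3219 = 154.338 ms
Then RT(16) = 154.338 + 113.122 × log₂ 16 = 154.338 + 113.122 × 4 ≈ 606.828 ms.

606.8 ms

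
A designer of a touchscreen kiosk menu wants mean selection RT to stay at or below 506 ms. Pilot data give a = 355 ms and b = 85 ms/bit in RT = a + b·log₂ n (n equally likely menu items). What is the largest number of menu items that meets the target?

3

Set 355 + 85·log₂ n ≤ 506 → log₂ n ≤ (506 − 355)/85 = 1.7765.
So n ≤ 2^1.7765 = 3.426; the largest integer n is 3.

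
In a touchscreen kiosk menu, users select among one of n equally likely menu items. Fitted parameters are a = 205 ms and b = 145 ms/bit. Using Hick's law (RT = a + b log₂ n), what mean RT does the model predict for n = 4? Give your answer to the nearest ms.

495 ms

log₂(4) = 2 bits, so RT = 205 + 145 × 2 ≈ 495.000 ms.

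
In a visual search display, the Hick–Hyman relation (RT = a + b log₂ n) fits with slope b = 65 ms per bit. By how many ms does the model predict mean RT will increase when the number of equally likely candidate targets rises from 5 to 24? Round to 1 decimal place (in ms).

147.1 ms

ΔRT = (a + b log₂ n₂) − (a + b log₂ n₁) = b·(log₂ n₂ − log₂ n₁).
log₂(24) − log₂(5) = 4.5850 − 2.3219 = 2.2630.
ΔRT = 65 × 2.2630 = 147.097 ms.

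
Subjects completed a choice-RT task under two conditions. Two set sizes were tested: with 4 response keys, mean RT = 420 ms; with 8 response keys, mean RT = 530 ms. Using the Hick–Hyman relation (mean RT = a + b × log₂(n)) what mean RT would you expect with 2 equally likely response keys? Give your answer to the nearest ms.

With log₂ n on the abscissa the relation is linear; from the two conditions:
  b = (530 − 420) / (log₂ 8 − log₂ 4) = 110 / (3 − 2) = 110 ms/bit
  a = 420 − 110 × 2 = 200 ms
Then RT(2) = 200 + 110 × log₂ 2 = 200 + 110 × 1 ≈ 310.000 ms.

310 ms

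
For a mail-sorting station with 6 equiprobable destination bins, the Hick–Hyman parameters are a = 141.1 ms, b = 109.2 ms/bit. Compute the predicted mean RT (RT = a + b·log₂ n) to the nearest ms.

423 ms

log₂(6) = 2.5850 bits, so RT = 141.1 + 109.2 × 2.5850 ≈ 423.378 ms.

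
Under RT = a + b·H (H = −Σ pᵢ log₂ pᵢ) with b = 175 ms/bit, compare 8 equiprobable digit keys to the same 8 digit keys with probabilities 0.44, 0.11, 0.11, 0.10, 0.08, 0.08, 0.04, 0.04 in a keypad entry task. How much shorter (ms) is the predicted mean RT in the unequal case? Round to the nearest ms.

86 ms

Equiprobable entropy H₀ = log₂ 8 = 3.0000 bits.
Skewed entropy H = −Σ pᵢ log₂ pᵢ = 2.5084 bits.
ΔRT = b·(H₀ − H) = 175 × 0.4916 = 86.02 ms.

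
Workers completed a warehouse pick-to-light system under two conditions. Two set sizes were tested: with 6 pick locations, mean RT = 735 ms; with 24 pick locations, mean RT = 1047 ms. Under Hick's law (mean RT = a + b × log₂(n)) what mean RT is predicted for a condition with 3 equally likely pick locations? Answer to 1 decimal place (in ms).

RT is linear in log₂ n, so two points fix the line:
  b = (1047 − 735) / (log₂ 24 − log₂ 6) = 312 / (4.5850 − 2.5850) = 156.000 ms/bit
  a = 735 − 156.000 × 2.5850 = 331.746 ms
Then RT(3) = 331.746 + 156.000 × log₂ 3 = 331.746 + 156.000 × 1.5850 ≈ 579.000 ms.

579.0 ms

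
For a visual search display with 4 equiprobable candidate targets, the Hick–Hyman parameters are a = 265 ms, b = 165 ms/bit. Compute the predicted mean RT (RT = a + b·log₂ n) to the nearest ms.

595 ms

log₂(4) = 2 bits, so RT = 265 + 165 × 2 ≈ 595.000 ms.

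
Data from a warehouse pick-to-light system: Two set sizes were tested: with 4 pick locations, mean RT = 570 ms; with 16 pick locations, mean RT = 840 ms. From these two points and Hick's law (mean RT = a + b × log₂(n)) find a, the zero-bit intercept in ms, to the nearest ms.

300 ms

b = (RT₂ − RT₁)/(log₂ n₂ − log₂ n₁) = (840 − 570)/(4 − 2) = 135 ms/bit.
a = RT₁ − b·log₂ n₁ = 570 − 135 × 2 = 300.000 ms.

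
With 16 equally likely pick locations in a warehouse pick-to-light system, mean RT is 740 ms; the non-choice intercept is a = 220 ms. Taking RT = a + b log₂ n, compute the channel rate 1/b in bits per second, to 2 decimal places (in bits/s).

b = (740 − 220)/log₂ 16 = 520/4 = 130.000 ms per bit = 0.13000 s/bit; the reciprocal is 7.692 bits/s.

7.69 bits/s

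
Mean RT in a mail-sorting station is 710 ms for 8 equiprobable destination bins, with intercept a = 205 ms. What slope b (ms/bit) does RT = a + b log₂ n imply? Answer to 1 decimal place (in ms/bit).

log₂(8) = 3 bits.
b = (RT − a)/log₂ n = (710 − 205) / 3 = 168.333 ms/bit.

168.3 ms/bit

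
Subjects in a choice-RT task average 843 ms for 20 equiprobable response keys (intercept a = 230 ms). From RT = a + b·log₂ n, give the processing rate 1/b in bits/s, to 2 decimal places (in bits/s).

b = (843 − 230)/log₂ 20 = 613/4.3219 = 141.835 ms per bit = 0.14183 s/bit; the reciprocal is 7.050 bits/s.

7.05 bits/s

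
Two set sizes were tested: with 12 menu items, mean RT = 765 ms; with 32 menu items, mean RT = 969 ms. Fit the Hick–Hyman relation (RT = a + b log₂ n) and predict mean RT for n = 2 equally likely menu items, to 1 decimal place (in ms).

Solve the two-equation system in a and b:
  b = (969 − 765) / (log₂ 32 − log₂ 12) = 204 / (5 − 3.5850) = 144.166 ms/bit
  a = 765 − 144.166 × 3.5850 = 248.171 ms
Then RT(2) = 248.171 + 144.166 × log₂ 2 = 248.171 + 144.166 × 1 ≈ 392.337 ms.

392.3 ms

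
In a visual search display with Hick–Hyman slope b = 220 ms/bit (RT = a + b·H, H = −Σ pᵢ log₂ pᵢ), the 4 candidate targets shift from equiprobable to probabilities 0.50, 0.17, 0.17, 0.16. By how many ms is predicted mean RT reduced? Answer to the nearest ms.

Equiprobable entropy H₀ = log₂ 4 = 2.0000 bits.
Skewed entropy H = −Σ pᵢ log₂ pᵢ = 1.7922 bits.
ΔRT = b·(H₀ − H) = 220 × 0.2078 = 45.72 ms.

46 ms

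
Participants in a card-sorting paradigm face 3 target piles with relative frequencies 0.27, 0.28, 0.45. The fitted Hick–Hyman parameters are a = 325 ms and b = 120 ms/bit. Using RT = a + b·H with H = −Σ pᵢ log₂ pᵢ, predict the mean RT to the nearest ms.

510 ms

H = 0.27·log₂(1/0.27) + 0.28·log₂(1/0.28) + 0.45·log₂(1/0.45) = 1.5426 bits.
RT = 325 + 120 × 1.5426 = 510.12 ms.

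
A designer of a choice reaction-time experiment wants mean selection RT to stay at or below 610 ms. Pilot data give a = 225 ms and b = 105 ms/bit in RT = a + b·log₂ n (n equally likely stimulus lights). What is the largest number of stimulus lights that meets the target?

12

Set 225 + 105·log₂ n ≤ 610 → log₂ n ≤ (610 − 225)/105 = 3.6667.
So n ≤ 2^3.6667 = 12.699; the largest integer n is 12.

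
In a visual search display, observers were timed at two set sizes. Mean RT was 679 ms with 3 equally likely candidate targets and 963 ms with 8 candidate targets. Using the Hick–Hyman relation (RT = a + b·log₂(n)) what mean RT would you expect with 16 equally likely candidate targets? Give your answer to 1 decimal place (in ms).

Solve the two-equation system in a and b:
  b = (963 − 679) / (log₂ 8 − log₂ 3) = 284 / (3 − 1.5850) = 200.701 ms/bit
  a = 679 − 200.701 × 1.5850 = 360.896 ms
Then RT(16) = 360.896 + 200.701 × log₂ 16 = 360.896 + 200.701 × 4 ≈ 1163.701 ms.

1163.7 ms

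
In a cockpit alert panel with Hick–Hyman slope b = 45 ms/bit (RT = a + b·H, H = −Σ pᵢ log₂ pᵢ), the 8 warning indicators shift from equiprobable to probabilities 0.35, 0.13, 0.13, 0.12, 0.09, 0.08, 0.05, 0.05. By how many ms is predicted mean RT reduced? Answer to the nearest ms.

Equiprobable entropy H₀ = log₂ 8 = 3.0000 bits.
Skewed entropy H = −Σ pᵢ log₂ pᵢ = 2.6988 bits.
ΔRT = b·(H₀ − H) = 45 × 0.3012 = 13.55 ms.

14 ms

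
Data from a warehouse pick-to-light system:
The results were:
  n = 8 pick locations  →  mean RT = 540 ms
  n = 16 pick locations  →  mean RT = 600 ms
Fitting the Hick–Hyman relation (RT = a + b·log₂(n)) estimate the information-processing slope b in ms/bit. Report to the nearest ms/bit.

60 ms/bit

The slope on a log₂ axis is (600 − 540) / (4 − 3) = 60 ms/bit.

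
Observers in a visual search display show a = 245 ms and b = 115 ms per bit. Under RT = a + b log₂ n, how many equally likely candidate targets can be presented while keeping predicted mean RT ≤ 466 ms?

Information budget: (466 − 245)/115 = 1.9217 bits, so n ≤ 2^1.9217 = 3.789 → at most 3.

3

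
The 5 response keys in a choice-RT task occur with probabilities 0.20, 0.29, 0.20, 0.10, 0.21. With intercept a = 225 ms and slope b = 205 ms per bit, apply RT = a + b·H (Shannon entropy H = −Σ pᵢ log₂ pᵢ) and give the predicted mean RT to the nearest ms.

Entropy contributions −pᵢ log₂ pᵢ: 0.4644, 0.5179, 0.4644, 0.3322, 0.4728; sum H = 2.2517 bits.
RT = a + bH = 225 + 205·2.2517 = 686.60 ms.

687 ms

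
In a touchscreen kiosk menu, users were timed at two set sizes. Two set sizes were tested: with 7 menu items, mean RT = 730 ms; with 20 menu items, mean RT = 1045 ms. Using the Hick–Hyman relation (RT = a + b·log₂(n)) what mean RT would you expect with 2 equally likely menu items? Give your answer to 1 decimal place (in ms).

Solve the two-equation system in a and b:
  b = (1045 − 730) / (log₂ 20 − log₂ 7) = 315 / (4.3219 − 2.8074) = 207.979 ms/bit
  a = 730 − 207.979 × 2.8074 = 146.128 ms
Then RT(2) = 146.128 + 207.979 × log₂ 2 = 146.128 + 207.979 × 1 ≈ 354.107 ms.

354.1 ms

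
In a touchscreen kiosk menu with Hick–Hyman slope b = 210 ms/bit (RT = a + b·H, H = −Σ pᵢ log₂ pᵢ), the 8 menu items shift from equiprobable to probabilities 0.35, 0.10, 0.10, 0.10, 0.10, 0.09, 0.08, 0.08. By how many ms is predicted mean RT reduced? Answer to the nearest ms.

The RT saving is b·ΔH. Equiprobable H₀ = log₂(8) = 3.0000 bits; with the given probabilities H = 2.7545 bits.
b·(H₀ − H) = 210 × (3.0000 − 2.7545) = 51.55 ms.

52 ms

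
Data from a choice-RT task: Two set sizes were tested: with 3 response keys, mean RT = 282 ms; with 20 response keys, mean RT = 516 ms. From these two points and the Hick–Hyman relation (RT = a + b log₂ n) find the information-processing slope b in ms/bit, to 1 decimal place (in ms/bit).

85.5 ms/bit

Slope: b = (516 − 282) / (log₂ 20 − log₂ 3) = 234/2.7370 = 85.496 ms/bit.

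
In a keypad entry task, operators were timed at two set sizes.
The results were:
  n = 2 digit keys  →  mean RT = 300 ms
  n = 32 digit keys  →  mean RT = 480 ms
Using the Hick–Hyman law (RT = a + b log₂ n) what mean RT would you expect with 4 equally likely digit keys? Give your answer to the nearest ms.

Fit slope and intercept:
  b = (480 − 300) / (log₂ 32 − log₂ 2) = 180 / (5 − 1) = 45 ms/bit
  a = 300 − 45 × 1 = 255 ms
Then RT(4) = 255 + 45 × log₂ 4 = 255 + 45 × 2 ≈ 345.000 ms.

345 ms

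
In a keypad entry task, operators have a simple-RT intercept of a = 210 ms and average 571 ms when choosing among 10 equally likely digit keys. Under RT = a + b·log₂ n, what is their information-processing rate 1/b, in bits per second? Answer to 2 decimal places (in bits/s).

9.20 bits/s

Choice component = 571 − 210 = 361 ms over log₂(10) = 3.3219 bits.
b = 361 / 3.3219 = 108.672 ms/bit, so 1/b = 9.202 bits/s.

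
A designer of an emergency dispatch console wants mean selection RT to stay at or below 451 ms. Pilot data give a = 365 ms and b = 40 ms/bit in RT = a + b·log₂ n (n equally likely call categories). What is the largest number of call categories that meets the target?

4

Set 365 + 40·log₂ n ≤ 451 → log₂ n ≤ (451 − 365)/40 = 2.1500.
So n ≤ 2^2.1500 = 4.438; the largest integer n is 4.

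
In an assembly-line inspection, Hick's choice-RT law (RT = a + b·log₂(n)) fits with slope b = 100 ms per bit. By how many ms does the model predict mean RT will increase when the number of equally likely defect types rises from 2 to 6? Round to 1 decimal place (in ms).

ΔRT = (a + b log₂ n₂) − (a + b log₂ n₁) = b·(log₂ n₂ − log₂ n₁).
log₂(6) − log₂(2) = 2.5850 − 1 = 1.5850.
ΔRT = 100 × 1.5850 = 158.496 ms.

158.5 ms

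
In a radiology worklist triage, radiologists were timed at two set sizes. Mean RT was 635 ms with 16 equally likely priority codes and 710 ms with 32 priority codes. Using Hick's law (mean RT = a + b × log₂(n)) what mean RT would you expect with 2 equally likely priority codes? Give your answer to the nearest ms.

Solve the two-equation system in a and b:
  b = (710 − 635) / (log₂ 32 − log₂ 16) = 75 / (5 − 4) = 75 ms/bit
  a = 635 − 75 × 4 = 335 ms
Then RT(2) = 335 + 75 × log₂ 2 = 335 + 75 × 1 ≈ 410.000 ms.

410 ms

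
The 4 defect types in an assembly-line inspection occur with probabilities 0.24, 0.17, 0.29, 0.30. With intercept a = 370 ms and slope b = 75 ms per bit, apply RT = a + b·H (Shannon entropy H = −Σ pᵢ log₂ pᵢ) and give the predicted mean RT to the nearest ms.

518 ms

Entropy contributions −pᵢ log₂ pᵢ: 0.4941, 0.4346, 0.5179, 0.5211; sum H = 1.9677 bits.
RT = a + bH = 370 + 75·1.9677 = 517.58 ms.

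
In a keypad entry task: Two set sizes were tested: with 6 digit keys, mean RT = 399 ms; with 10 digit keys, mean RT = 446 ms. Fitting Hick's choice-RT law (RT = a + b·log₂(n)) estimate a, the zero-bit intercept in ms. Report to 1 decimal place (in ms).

b = (RT₂ − RT₁)/(log₂ n₂ − log₂ n₁) = (446 − 399)/(3.3219 − 2.5850) = 63.775 ms/bit.
Intercept: a = 399 − 63.775·log₂(6) = 234.144 ms.

234.1 ms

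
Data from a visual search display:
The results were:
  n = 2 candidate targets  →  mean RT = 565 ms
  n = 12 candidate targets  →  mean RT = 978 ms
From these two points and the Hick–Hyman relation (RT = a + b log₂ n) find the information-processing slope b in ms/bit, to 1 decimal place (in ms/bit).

159.8 ms/bit

The slope on a log₂ axis is (978 − 565) / (3.5850 − 1) = 159.770 ms/bit.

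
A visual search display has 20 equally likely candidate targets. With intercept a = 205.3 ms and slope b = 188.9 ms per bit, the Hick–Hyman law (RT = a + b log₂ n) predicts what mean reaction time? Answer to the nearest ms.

log₂(20) = 4.3219 bits, so RT = 205.3 + 188.9 × 4.3219 ≈ 1021.712 ms.

1022 ms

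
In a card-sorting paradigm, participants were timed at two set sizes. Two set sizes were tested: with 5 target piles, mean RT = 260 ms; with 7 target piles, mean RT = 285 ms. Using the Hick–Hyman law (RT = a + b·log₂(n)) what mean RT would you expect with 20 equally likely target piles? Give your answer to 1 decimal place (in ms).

RT is linear in log₂ n, so two points fix the line:
  b = (285 − 260) / (log₂ 7 − log₂ 5) = 25 / (2.8074 − 2.3219) = 51.501 ms/bit
  a = 260 − 51.501 × 2.3219 = 140.418 ms
Then RT(20) = 140.418 + 51.501 × log₂ 20 = 140.418 + 51.501 × 4.3219 ≈ 363.002 ms.

363.0 ms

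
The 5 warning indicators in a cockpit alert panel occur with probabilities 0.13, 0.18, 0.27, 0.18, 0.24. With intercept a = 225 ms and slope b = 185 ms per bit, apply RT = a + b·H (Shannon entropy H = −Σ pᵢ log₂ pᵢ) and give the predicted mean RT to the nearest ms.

H = 0.13·log₂(1/0.13) + 0.18·log₂(1/0.18) + 0.27·log₂(1/0.27) + 0.18·log₂(1/0.18) + 0.24·log₂(1/0.24) = 2.2774 bits.
RT = 225 + 185 × 2.2774 = 646.32 ms.

646 ms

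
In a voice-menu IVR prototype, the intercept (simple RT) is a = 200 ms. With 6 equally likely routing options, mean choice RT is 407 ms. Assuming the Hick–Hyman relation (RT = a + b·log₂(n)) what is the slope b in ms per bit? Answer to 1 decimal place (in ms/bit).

80.1 ms/bit

b = (407 − 200) / log₂(6) = 207 / 2.5850 = 80.079 ms/bit.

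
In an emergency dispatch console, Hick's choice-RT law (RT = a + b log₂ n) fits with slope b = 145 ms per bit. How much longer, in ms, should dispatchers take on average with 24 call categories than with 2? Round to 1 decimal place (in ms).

519.8 ms

Only the slope matters, since a is common to both: ΔRT = b·log₂(n₂/n₁).
log₂(24) − log₂(2) = 4.5850 − 1 = 3.5850.
ΔRT = 145 × 3.5850 = 519.820 ms.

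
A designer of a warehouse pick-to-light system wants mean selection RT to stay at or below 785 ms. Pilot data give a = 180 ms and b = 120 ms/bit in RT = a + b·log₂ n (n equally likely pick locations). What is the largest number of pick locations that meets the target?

32

120·log₂ n ≤ 785 − 180 = 605, giving log₂ n ≤ 5.0417 and n ≤ 32.938. The largest whole number is 32.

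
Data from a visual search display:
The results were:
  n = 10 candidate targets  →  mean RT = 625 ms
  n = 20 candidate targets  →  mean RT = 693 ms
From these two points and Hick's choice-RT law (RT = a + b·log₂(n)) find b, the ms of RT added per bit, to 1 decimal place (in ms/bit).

Slope: b = (693 − 625) / (log₂ 20 − log₂ 10) = 68/1.0000 = 68.000 ms/bit.

68.0 ms/bit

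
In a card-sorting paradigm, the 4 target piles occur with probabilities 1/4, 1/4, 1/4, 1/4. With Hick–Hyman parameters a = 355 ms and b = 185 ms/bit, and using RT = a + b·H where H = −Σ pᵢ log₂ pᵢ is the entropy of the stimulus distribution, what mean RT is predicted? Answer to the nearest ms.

725 ms

H = −Σ pᵢ log₂ pᵢ = 0.25·2 + 0.25·2 + 0.25·2 + 0.25·2 = 2.000 bits.
RT = 355 + 185 × 2.000 = 725.00 ms.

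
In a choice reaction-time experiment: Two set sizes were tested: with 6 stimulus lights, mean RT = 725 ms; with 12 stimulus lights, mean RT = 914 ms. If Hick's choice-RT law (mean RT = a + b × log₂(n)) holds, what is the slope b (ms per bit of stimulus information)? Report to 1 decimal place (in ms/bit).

b = (RT₂ − RT₁)/(log₂ n₂ − log₂ n₁) = (914 − 725)/(3.5850 − 2.5850) = 189.000 ms/bit.

189.0 ms/bit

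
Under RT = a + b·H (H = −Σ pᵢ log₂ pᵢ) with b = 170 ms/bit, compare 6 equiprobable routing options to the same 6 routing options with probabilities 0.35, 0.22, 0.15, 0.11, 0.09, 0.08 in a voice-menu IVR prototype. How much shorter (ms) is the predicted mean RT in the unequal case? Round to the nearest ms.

Equiprobable entropy H₀ = log₂ 6 = 2.5850 bits.
Skewed entropy H = −Σ pᵢ log₂ pᵢ = 2.3757 bits.
ΔRT = b·(H₀ − H) = 170 × 0.2093 = 35.58 ms.

36 ms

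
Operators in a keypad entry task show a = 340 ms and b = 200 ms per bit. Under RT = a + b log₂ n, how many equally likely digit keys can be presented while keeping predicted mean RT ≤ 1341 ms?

32

Set 340 + 200·log₂ n ≤ 1341 → log₂ n ≤ (1341 − 340)/200 = 5.0050.
So n ≤ 2^5.0050 = 32.111; the largest integer n is 32.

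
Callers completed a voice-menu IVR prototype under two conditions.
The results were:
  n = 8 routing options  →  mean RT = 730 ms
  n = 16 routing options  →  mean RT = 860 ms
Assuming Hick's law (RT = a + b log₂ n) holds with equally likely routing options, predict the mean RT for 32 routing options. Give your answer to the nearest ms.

990 ms

Fit slope and intercept:
  b = (860 − 730) / (log₂ 16 − log₂ 8) = 130 / (4 − 3) = 130 ms/bit
  a = 730 − 130 × 3 = 340 ms
Then RT(32) = 340 + 130 × log₂ 32 = 340 + 130 × 5 ≈ 990.000 ms.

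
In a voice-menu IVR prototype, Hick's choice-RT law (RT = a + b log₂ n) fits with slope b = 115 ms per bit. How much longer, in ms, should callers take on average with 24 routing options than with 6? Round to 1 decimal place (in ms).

230.0 ms

ΔRT = (a + b log₂ n₂) − (a + b log₂ n₁) = b·(log₂ n₂ − log₂ n₁).
log₂(24) − log₂(6) = log₂(24/6) = log₂(4) = 2.
ΔRT = 115 × 2.0000 = 230.000 ms.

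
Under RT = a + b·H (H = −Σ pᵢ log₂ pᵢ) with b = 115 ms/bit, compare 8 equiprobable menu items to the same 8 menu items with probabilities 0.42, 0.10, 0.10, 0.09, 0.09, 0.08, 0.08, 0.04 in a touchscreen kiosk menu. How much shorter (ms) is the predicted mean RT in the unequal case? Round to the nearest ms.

Equiprobable entropy H₀ = log₂ 8 = 3.0000 bits.
Skewed entropy H = −Σ pᵢ log₂ pᵢ = 2.5841 bits.
ΔRT = b·(H₀ − H) = 115 × 0.4159 = 47.83 ms.

48 ms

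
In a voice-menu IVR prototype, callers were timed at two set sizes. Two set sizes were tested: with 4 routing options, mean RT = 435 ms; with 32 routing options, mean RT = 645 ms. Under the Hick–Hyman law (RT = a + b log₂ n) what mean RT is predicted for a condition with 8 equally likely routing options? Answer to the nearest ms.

With log₂ n on the abscissa the relation is linear; from the two conditions:
  b = (645 − 435) / (log₂ 32 − log₂ 4) = 210 / (5 − 2) = 70 ms/bit
  a = 435 − 70 × 2 = 295 ms
Then RT(8) = 295 + 70 × log₂ 8 = 295 + 70 × 3 ≈ 505.000 ms.

505 ms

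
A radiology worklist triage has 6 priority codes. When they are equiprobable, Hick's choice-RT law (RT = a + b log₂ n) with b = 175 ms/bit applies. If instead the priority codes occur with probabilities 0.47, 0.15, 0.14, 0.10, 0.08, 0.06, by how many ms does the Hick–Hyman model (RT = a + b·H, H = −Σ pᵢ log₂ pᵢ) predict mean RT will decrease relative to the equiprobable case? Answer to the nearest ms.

Equiprobable entropy H₀ = log₂ 6 = 2.5850 bits.
Skewed entropy H = −Σ pᵢ log₂ pᵢ = 2.1868 bits.
ΔRT = b·(H₀ − H) = 175 × 0.3981 = 69.67 ms.

70 ms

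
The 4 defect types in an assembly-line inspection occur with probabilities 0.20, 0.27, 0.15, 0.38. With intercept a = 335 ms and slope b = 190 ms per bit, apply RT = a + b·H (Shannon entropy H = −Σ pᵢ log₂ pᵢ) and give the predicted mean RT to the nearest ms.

Entropy contributions −pᵢ log₂ pᵢ: 0.4644, 0.5100, 0.4105, 0.5305; sum H = 1.9154 bits.
RT = a + bH = 335 + 190·1.9154 = 698.93 ms.

699 ms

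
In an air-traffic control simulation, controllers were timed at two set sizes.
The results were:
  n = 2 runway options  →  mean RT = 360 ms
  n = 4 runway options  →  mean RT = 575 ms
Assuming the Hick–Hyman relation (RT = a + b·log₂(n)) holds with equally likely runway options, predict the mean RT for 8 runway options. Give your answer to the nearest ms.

790 ms

With log₂ n on the abscissa the relation is linear; from the two conditions:
  b = (575 − 360) / (log₂ 4 − log₂ 2) = 215 / (2 − 1) = 215 ms/bit
  a = 360 − 215 × 1 = 145 ms
Then RT(8) = 145 + 215 × log₂ 8 = 145 + 215 × 3 ≈ 790.000 ms.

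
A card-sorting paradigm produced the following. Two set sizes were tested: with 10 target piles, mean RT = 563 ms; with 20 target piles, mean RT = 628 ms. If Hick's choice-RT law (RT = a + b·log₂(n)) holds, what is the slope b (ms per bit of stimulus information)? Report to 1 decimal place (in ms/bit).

b = (RT₂ − RT₁)/(log₂ n₂ − log₂ n₁) = (628 − 563)/(4.3219 − 3.3219) = 65.000 ms/bit.

65.0 ms/bit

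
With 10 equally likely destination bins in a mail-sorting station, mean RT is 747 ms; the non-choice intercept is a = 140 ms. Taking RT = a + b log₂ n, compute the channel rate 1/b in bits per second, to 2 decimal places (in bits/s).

5.47 bits/s

b = (747 − 140)/log₂ 10 = 607/3.3219 = 182.725 ms per bit = 0.18273 s/bit; the reciprocal is 5.473 bits/s.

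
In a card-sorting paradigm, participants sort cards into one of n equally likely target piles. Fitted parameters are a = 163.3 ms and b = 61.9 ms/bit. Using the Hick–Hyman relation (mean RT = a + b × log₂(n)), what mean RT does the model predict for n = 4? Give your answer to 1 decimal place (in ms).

287.1 ms

log₂(4) = 2 bits, so RT = 163.3 + 61.9 × 2 ≈ 287.100 ms.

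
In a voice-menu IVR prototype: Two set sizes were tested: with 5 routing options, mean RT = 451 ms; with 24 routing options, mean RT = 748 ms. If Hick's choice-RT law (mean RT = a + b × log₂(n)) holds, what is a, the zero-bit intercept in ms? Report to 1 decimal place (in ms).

146.3 ms

b = (RT₂ − RT₁)/(log₂ n₂ − log₂ n₁) = (748 − 451)/(4.5850 − 2.3219) = 131.240 ms/bit.
Intercept: a = 451 − 131.240·log₂(5) = 146.271 ms.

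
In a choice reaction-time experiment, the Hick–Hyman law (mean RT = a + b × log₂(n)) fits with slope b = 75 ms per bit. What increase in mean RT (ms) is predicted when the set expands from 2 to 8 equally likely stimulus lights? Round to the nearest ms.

150 ms

Only the slope matters, since a is common to both: ΔRT = b·log₂(n₂/n₁).
log₂(8) − log₂(2) = log₂(8/2) = log₂(4) = 2.
ΔRT = 75 × 2.0000 = 150.000 ms.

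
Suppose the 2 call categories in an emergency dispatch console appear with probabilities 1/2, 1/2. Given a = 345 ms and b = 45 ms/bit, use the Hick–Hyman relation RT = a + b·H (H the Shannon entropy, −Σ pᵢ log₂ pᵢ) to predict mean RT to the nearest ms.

Each term −pᵢ log₂ pᵢ: 0.5·1 + 0.5·1; summed, H = 1.000 bits.
Mean RT = a + bH = 345 + 45·1.000 = 390.00 ms.

390 ms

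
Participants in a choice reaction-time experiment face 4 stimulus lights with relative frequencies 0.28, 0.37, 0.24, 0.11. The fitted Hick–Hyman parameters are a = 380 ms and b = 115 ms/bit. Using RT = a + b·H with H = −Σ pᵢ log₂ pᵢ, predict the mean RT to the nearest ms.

Entropy contributions −pᵢ log₂ pᵢ: 0.5142, 0.5307, 0.4941, 0.3503; sum H = 1.8894 bits.
RT = a + bH = 380 + 115·1.8894 = 597.28 ms.

597 ms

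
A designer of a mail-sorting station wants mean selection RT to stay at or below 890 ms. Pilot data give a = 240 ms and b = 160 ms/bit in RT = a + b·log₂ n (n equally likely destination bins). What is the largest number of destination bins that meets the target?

Information budget: (890 − 240)/160 = 4.0625 bits, so n ≤ 2^4.0625 = 16.708 → at most 16.

16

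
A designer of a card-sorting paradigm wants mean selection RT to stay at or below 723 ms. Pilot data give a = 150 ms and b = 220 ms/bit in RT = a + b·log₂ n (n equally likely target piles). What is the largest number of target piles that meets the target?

6

220·log₂ n ≤ 723 − 150 = 573, giving log₂ n ≤ 2.6045 and n ≤ 6.082. The largest whole number is 6.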